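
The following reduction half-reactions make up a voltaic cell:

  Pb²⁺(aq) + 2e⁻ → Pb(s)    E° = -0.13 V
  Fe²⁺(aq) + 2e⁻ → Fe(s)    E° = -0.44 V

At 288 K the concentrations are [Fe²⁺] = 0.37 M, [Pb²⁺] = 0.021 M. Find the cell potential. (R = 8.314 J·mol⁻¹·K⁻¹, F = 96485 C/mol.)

The Pb²⁺/Pb couple has the higher reduction potential and acts as the cathode, so E°_cell = -0.13 − (-0.44) = 0.31 V.
Balancing electrons gives n = 2; the reaction quotient is Q = [Fe²⁺]/[Pb²⁺] = 17.6.
E = E° − (RT/nF) ln Q = 0.31 − (8.314×288)/(2×96485) × (2.869) = 0.310 − 0.036 = 0.274 V.

0.274 V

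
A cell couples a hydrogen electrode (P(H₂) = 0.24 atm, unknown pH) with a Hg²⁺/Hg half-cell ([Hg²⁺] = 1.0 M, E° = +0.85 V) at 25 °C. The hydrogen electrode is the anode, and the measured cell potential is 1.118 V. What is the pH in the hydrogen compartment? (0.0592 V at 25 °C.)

pH = 4.84

E°_cell = 0.85 V and n = 2.
log Q = n(E° − E)/0.0592 = 2×(0.85 − 1.118)/0.0592 = -9.054.
With Q = [H⁺]^2 / ([Hg²⁺]·P(H₂)), solving for [H⁺] gives log[H⁺] = -4.837, so pH = 4.84.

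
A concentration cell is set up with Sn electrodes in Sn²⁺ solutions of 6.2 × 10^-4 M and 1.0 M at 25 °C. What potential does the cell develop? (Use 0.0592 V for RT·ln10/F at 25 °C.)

Both half-cells are Sn²⁺/Sn, so E°_cell = 0. The concentrated side is the cathode; the cell reaction moves Sn²⁺ from high to low concentration with n = 2.
Q = [Sn²⁺]_dilute/[Sn²⁺]_conc = 6.2 × 10^-4/1.0 = 6.2 × 10^-4.
E = 0 − (0.0592/2) log Q = −(0.0592/2)(-3.208) = 0.0950 V.

0.095 V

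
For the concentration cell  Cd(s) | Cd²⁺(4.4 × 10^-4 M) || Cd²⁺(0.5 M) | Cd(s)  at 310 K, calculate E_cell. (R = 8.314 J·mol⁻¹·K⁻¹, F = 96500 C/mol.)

Both half-cells are Cd²⁺/Cd, so E°_cell = 0. The concentrated side is the cathode; the cell reaction moves Cd²⁺ from high to low concentration with n = 2.
Q = [Cd²⁺]_dilute/[Cd²⁺]_conc = 4.4 × 10^-4/0.5 = 8.8 × 10^-4.
E = 0 − (RT/nF) ln Q = −((8.314×310)/(2×96500))(-7.036) = 0.0940 V.

0.094 V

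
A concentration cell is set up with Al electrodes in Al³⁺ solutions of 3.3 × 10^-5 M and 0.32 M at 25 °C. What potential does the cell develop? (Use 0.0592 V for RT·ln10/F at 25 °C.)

0.079 V

Both half-cells are Al³⁺/Al, so E°_cell = 0. The concentrated side is the cathode; the cell reaction moves Al³⁺ from high to low concentration with n = 3.
Q = [Al³⁺]_dilute/[Al³⁺]_conc = 3.3 × 10^-5/0.32 = 1.03 × 10^-4.
E = 0 − (0.0592/3) log Q = −(0.0592/3)(-3.987) = 0.0787 V.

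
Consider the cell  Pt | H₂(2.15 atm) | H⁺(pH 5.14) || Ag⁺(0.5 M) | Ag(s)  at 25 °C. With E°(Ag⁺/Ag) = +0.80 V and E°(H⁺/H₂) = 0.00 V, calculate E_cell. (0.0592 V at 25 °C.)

1.10 V

The Ag⁺/Ag couple is the cathode, so E°_cell = 0.80 V; n = 2.
[H⁺] = 10^(−5.14) = 7.2 × 10^-6 M, and Q = [H⁺]^2 / ([Ag⁺]^2·P(H₂)) = 9.76 × 10^-11.
E = E° − (0.0592/2) log Q = 0.80 − (0.0592/2)(-10.010) = 1.096 V.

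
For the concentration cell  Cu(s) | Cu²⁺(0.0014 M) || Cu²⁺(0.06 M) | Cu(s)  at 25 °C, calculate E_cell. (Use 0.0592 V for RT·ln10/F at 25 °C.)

Both half-cells are Cu²⁺/Cu, so E°_cell = 0. The concentrated side is the cathode; the cell reaction moves Cu²⁺ from high to low concentration with n = 2.
Q = [Cu²⁺]_dilute/[Cu²⁺]_conc = 0.0014/0.06 = 0.0233.
E = 0 − (0.0592/2) log Q = −(0.0592/2)(-1.632) = 0.0483 V.

0.048 V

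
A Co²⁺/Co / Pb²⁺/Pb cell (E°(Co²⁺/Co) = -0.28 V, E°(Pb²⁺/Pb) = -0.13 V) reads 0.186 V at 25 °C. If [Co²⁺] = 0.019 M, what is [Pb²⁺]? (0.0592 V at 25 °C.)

0.31 M

From the Nernst equation, log Q = n(E° − E)/0.0592 = 2(0.15 − 0.186)/0.0592 = -1.216, so Q = 0.0608.
With Q = [Co²⁺]/[Pb²⁺] and the known concentrations, [Pb²⁺] in the denominator gives [Pb²⁺] = 0.31 M.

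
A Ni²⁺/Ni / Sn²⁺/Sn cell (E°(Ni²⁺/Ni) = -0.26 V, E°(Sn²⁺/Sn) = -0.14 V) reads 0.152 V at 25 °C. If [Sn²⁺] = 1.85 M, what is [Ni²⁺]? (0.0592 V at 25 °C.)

From the Nernst equation, log Q = n(E° − E)/0.0592 = 2(0.12 − 0.152)/0.0592 = -1.081, so Q = 0.0830.
With Q = [Ni²⁺]/[Sn²⁺] and the known concentrations, [Ni²⁺] in the numerator gives [Ni²⁺] = 0.15 M.

0.15 M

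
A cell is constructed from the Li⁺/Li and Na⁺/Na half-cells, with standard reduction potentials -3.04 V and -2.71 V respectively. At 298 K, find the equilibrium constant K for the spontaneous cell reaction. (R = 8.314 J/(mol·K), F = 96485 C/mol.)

3.8 × 10^5

E°_cell = -2.71 − (-3.04) = 0.33 V, with n = 1 electron transferred.
At equilibrium E = 0, so the Nernst equation gives ln K = nFE°/RT = (1)(96485)(0.33)/((8.314)(298)) = 12.85.
K = e^12.85 = 3.8 × 10^5.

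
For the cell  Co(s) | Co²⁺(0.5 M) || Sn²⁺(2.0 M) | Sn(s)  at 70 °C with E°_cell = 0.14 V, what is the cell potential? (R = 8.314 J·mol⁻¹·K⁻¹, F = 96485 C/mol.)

Balancing electrons gives n = 2; the reaction quotient is Q = [Co²⁺]/[Sn²⁺] = 0.250.
E = E° − (RT/nF) ln Q = 0.14 − (8.314×343)/(2×96485) × (-1.386) = 0.140 + 0.020 = 0.160 V.

0.160 V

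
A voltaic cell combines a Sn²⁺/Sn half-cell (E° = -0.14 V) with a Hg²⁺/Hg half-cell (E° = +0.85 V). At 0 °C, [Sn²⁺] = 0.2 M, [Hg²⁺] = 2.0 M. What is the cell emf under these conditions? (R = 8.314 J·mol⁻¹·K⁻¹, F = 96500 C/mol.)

The Hg²⁺/Hg couple has the higher reduction potential and acts as the cathode, so E°_cell = +0.85 − (-0.14) = 0.99 V.
Balancing electrons gives n = 2; the reaction quotient is Q = [Sn²⁺]/[Hg²⁺] = 0.100.
E = E° − (RT/nF) ln Q = 0.99 − (8.314×273)/(2×96500) × (-2.303) = 0.990 + 0.027 = 1.017 V.

1.02 V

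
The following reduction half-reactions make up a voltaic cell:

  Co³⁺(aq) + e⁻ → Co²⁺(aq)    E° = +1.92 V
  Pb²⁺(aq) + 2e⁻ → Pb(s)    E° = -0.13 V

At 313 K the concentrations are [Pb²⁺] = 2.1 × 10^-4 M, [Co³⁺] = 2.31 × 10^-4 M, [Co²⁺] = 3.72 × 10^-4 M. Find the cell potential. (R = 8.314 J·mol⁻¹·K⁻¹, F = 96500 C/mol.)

2.15 V

The Co³⁺/Co²⁺ couple has the higher reduction potential and acts as the cathode, so E°_cell = +1.92 − (-0.13) = 2.05 V.
Balancing electrons gives n = 2; the reaction quotient is Q = [Pb²⁺]·[Co²⁺]^2/[Co³⁺]^2 = 5.45 × 10^-4.
E = E° − (RT/nF) ln Q = 2.05 − (8.314×313)/(2×96500) × (-7.515) = 2.050 + 0.101 = 2.151 V.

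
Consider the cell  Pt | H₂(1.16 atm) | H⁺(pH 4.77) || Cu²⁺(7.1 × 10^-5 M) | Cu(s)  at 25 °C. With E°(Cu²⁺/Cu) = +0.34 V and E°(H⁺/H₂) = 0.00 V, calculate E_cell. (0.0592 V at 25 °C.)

0.50 V

The Cu²⁺/Cu couple is the cathode, so E°_cell = 0.34 V; n = 2.
[H⁺] = 10^(−4.77) = 1.7 × 10^-5 M, and Q = [H⁺]^2 / ([Cu²⁺]·P(H₂)) = 3.5 × 10^-6.
E = E° − (0.0592/2) log Q = 0.34 − (0.0592/2)(-5.456) = 0.501 V.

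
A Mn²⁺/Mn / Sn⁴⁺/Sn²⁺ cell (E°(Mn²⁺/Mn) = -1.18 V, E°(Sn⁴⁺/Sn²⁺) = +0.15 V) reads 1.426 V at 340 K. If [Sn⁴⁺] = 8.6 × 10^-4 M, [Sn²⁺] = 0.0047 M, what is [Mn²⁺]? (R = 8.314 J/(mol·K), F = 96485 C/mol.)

2.6 × 10^-4 M

From the Nernst equation, ln Q = nF(E° − E)/RT = 2×96485×(1.33 − 1.426)/(8.314×340) = -6.553, so Q = 0.00143.
With Q = [Mn²⁺]·[Sn²⁺]/[Sn⁴⁺] and the known concentrations, [Mn²⁺] in the numerator gives [Mn²⁺] = 2.6 × 10^-4 M.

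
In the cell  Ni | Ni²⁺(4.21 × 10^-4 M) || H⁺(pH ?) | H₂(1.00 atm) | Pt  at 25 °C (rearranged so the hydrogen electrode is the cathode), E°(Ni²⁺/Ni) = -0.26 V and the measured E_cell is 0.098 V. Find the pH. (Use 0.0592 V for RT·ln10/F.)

pH = 4.42

E°_cell = 0.26 V and n = 2.
log Q = n(E° − E)/0.0592 = 2×(0.26 − 0.098)/0.0592 = 5.473.
With Q = [Ni²⁺]·P(H₂) / [H⁺]^2, solving for [H⁺] gives log[H⁺] = -4.424, so pH = 4.42.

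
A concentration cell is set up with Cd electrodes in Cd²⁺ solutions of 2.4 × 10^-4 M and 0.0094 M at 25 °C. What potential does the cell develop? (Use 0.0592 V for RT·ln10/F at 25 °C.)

Both half-cells are Cd²⁺/Cd, so E°_cell = 0. The concentrated side is the cathode; the cell reaction moves Cd²⁺ from high to low concentration with n = 2.
Q = [Cd²⁺]_dilute/[Cd²⁺]_conc = 2.4 × 10^-4/0.0094 = 0.0255.
E = 0 − (0.0592/2) log Q = −(0.0592/2)(-1.593) = 0.0472 V.

0.047 V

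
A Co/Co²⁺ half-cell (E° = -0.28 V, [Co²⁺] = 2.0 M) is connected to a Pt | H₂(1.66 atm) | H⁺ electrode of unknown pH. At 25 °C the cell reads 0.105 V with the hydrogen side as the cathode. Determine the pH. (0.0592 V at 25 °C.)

pH = 2.70

E°_cell = 0.28 V and n = 2.
log Q = n(E° − E)/0.0592 = 2×(0.28 − 0.105)/0.0592 = 5.912.
With Q = [Co²⁺]·P(H₂) / [H⁺]^2, solving for [H⁺] gives log[H⁺] = -2.696, so pH = 2.70.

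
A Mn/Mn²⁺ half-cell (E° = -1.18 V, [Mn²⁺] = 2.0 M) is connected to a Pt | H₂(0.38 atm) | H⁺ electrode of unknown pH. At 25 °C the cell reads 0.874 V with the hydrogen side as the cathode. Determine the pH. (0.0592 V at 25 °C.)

pH = 5.23

E°_cell = 1.18 V and n = 2.
log Q = n(E° − E)/0.0592 = 2×(1.18 − 0.874)/0.0592 = 10.338.
With Q = [Mn²⁺]·P(H₂) / [H⁺]^2, solving for [H⁺] gives log[H⁺] = -5.229, so pH = 5.23.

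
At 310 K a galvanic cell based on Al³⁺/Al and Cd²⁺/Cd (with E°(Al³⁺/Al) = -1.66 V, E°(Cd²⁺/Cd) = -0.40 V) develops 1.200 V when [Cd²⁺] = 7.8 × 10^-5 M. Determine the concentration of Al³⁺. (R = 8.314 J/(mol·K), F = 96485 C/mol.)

5.8 × 10^-4 M

From the Nernst equation, ln Q = nF(E° − E)/RT = 6×96485×(1.26 − 1.200)/(8.314×310) = 13.477, so Q = 7.13 × 10^5.
With Q = [Al³⁺]^2/[Cd²⁺]^3 and the known concentrations, [Al³⁺]^2 in the numerator gives [Al³⁺] = 5.8 × 10^-4 M.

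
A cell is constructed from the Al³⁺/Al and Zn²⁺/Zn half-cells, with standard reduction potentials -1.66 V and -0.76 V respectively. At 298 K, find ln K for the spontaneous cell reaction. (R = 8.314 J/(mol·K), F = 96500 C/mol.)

E°_cell = -0.76 − (-1.66) = 0.90 V, with n = 6 electrons transferred.
At equilibrium E = 0, so the Nernst equation gives ln K = nFE°/RT = (6)(96500)(0.90)/((8.314)(298)) = 210.33.

ln K = 210.3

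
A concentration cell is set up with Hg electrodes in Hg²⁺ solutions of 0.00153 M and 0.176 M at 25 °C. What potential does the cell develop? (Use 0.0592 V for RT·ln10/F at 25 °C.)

0.061 V

Both half-cells are Hg²⁺/Hg, so E°_cell = 0. The concentrated side is the cathode; the cell reaction moves Hg²⁺ from high to low concentration with n = 2.
Q = [Hg²⁺]_dilute/[Hg²⁺]_conc = 0.00153/0.176 = 0.00869.
E = 0 − (0.0592/2) log Q = −(0.0592/2)(-2.061) = 0.0610 V.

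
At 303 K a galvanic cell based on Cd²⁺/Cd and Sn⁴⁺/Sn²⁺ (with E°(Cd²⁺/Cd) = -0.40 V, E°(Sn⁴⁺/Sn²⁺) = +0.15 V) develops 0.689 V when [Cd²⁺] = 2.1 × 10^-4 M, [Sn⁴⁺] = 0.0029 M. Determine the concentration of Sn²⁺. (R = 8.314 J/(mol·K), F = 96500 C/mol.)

3.3 × 10^-4 M

From the Nernst equation, ln Q = nF(E° − E)/RT = 2×96500×(0.55 − 0.689)/(8.314×303) = -10.649, so Q = 2.37 × 10^-5.
With Q = [Cd²⁺]·[Sn²⁺]/[Sn⁴⁺] and the known concentrations, [Sn²⁺] in the numerator gives [Sn²⁺] = 3.3 × 10^-4 M.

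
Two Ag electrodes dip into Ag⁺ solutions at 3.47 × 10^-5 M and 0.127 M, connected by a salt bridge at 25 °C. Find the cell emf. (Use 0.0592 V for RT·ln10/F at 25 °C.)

0.21 V

Both half-cells are Ag⁺/Ag, so E°_cell = 0. The concentrated side is the cathode; the cell reaction moves Ag⁺ from high to low concentration with n = 1.
Q = [Ag⁺]_dilute/[Ag⁺]_conc = 3.47 × 10^-5/0.127 = 2.73 × 10^-4.
E = 0 − (0.0592/1) log Q = −(0.0592/1)(-3.563) = 0.2109 V.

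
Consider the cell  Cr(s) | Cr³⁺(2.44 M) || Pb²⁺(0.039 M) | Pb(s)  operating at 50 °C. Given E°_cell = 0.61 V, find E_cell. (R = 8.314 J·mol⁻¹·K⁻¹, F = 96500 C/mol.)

0.557 V

Balancing electrons gives n = 6; the reaction quotient is Q = [Cr³⁺]^2/[Pb²⁺]^3 = 1 × 10^5.
E = E° − (RT/nF) ln Q = 0.61 − (8.314×323)/(6×96500) × (11.517) = 0.610 − 0.053 = 0.557 V.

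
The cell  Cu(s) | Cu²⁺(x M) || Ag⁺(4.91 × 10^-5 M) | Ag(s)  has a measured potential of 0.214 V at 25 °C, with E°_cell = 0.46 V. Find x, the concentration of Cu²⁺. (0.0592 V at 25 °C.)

From the Nernst equation, log Q = n(E° − E)/0.0592 = 2(0.46 − 0.214)/0.0592 = 8.311, so Q = 2.05 × 10^8.
With Q = [Cu²⁺]/[Ag⁺]^2 and the known concentrations, [Cu²⁺] in the numerator gives [Cu²⁺] = 0.49 M.

0.49 M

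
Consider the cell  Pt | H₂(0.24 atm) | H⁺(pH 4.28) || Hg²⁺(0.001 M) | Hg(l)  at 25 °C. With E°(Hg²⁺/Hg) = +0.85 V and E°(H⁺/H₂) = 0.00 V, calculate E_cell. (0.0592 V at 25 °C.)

1.00 V

The Hg²⁺/Hg couple is the cathode, so E°_cell = 0.85 V; n = 2.
[H⁺] = 10^(−4.28) = 5.2 × 10^-5 M, and Q = [H⁺]^2 / ([Hg²⁺]·P(H₂)) = 1.15 × 10^-5.
E = E° − (0.0592/2) log Q = 0.85 − (0.0592/2)(-4.940) = 0.996 V.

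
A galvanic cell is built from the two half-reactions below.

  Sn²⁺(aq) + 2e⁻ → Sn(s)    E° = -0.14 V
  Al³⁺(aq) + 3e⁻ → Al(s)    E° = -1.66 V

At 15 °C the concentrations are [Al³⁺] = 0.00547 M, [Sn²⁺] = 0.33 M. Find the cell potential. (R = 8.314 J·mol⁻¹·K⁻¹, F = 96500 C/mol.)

The Sn²⁺/Sn couple has the higher reduction potential and acts as the cathode, so E°_cell = -0.14 − (-1.66) = 1.52 V.
Balancing electrons gives n = 6; the reaction quotient is Q = [Al³⁺]^2/[Sn²⁺]^3 = 8.33 × 10^-4.
E = E° − (RT/nF) ln Q = 1.52 − (8.314×288)/(6×96500) × (-7.091) = 1.520 + 0.029 = 1.549 V.

1.55 V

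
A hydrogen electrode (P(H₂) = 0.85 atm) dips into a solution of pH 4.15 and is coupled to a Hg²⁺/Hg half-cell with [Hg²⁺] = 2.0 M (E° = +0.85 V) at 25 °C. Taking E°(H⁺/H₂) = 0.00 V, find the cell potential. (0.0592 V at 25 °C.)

1.10 V

The Hg²⁺/Hg couple is the cathode, so E°_cell = 0.85 V; n = 2.
[H⁺] = 10^(−4.15) = 7.1 × 10^-5 M, and Q = [H⁺]^2 / ([Hg²⁺]·P(H₂)) = 2.95 × 10^-9.
E = E° − (0.0592/2) log Q = 0.85 − (0.0592/2)(-8.530) = 1.102 V.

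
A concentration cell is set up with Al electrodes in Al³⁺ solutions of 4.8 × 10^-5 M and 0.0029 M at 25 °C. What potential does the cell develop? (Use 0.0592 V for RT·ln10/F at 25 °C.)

0.035 V

Both half-cells are Al³⁺/Al, so E°_cell = 0. The concentrated side is the cathode; the cell reaction moves Al³⁺ from high to low concentration with n = 3.
Q = [Al³⁺]_dilute/[Al³⁺]_conc = 4.8 × 10^-5/0.0029 = 0.0166.
E = 0 − (0.0592/3) log Q = −(0.0592/3)(-1.781) = 0.0351 V.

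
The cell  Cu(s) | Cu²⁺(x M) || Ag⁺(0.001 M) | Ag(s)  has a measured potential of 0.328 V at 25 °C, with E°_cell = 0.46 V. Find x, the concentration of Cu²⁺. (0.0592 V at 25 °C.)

From the Nernst equation, log Q = n(E° − E)/0.0592 = 2(0.46 − 0.328)/0.0592 = 4.459, so Q = 2.88 × 10^4.
With Q = [Cu²⁺]/[Ag⁺]^2 and the known concentrations, [Cu²⁺] in the numerator gives [Cu²⁺] = 0.029 M.

0.029 M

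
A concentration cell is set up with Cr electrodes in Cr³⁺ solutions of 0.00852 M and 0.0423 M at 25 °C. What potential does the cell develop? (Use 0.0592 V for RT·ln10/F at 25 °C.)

Both half-cells are Cr³⁺/Cr, so E°_cell = 0. The concentrated side is the cathode; the cell reaction moves Cr³⁺ from high to low concentration with n = 3.
Q = [Cr³⁺]_dilute/[Cr³⁺]_conc = 0.00852/0.0423 = 0.201.
E = 0 − (0.0592/3) log Q = −(0.0592/3)(-0.696) = 0.0137 V.

0.014 V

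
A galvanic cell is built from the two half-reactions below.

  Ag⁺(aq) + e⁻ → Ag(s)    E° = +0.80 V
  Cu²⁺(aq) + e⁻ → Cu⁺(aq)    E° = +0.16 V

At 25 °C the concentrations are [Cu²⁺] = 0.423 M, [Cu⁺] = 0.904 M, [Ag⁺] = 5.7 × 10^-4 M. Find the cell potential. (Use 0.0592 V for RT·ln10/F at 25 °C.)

The Ag⁺/Ag couple has the higher reduction potential and acts as the cathode, so E°_cell = +0.80 − (+0.16) = 0.64 V.
Balancing electrons gives n = 1; the reaction quotient is Q = [Cu²⁺]/([Cu⁺]·[Ag⁺]) = 821.
At 25 °C, E = E° − (0.0592/n) log Q = 0.64 − (0.0592/1)(2.914) = 0.640 − 0.173 = 0.467 V.

0.467 V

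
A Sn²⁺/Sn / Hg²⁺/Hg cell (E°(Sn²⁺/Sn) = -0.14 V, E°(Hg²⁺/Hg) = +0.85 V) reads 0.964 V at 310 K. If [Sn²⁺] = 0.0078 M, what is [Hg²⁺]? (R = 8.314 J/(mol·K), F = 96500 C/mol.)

0.0011 M

From the Nernst equation, ln Q = nF(E° − E)/RT = 2×96500×(0.99 − 0.964)/(8.314×310) = 1.947, so Q = 7.01.
With Q = [Sn²⁺]/[Hg²⁺] and the known concentrations, [Hg²⁺] in the denominator gives [Hg²⁺] = 0.0011 M.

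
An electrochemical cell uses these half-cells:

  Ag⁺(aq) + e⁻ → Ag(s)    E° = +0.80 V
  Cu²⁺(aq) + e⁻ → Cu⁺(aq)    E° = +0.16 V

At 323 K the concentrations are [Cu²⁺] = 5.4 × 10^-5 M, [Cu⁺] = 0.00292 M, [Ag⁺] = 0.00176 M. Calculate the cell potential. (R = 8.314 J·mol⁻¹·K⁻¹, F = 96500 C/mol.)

0.575 V

The Ag⁺/Ag couple has the higher reduction potential and acts as the cathode, so E°_cell = +0.80 − (+0.16) = 0.64 V.
Balancing electrons gives n = 1; the reaction quotient is Q = [Cu²⁺]/([Cu⁺]·[Ag⁺]) = 10.5.
E = E° − (RT/nF) ln Q = 0.64 − (8.314×323)/(1×96500) × (2.352) = 0.640 − 0.065 = 0.575 V.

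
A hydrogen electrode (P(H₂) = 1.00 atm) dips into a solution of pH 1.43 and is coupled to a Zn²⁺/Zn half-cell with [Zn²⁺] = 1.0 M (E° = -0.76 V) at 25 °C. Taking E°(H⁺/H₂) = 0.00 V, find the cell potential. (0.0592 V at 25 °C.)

The hydrogen couple is the cathode, so E°_cell = 0.76 V; n = 2.
[H⁺] = 10^(−1.43) = 0.037 M, and Q = [Zn²⁺]·P(H₂) / [H⁺]^2 = 724.
E = E° − (0.0592/2) log Q = 0.76 − (0.0592/2)(2.860) = 0.675 V.

0.68 V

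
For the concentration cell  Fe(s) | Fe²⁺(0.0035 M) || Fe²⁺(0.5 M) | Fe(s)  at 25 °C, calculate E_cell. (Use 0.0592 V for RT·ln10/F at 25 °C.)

Both half-cells are Fe²⁺/Fe, so E°_cell = 0. The concentrated side is the cathode; the cell reaction moves Fe²⁺ from high to low concentration with n = 2.
Q = [Fe²⁺]_dilute/[Fe²⁺]_conc = 0.0035/0.5 = 0.00700.
E = 0 − (0.0592/2) log Q = −(0.0592/2)(-2.155) = 0.0638 V.

0.064 V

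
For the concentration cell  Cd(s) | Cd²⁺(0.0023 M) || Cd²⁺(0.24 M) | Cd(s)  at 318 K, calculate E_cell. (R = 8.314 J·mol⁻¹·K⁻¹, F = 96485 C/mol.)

0.064 V

Both half-cells are Cd²⁺/Cd, so E°_cell = 0. The concentrated side is the cathode; the cell reaction moves Cd²⁺ from high to low concentration with n = 2.
Q = [Cd²⁺]_dilute/[Cd²⁺]_conc = 0.0023/0.24 = 0.00958.
E = 0 − (RT/nF) ln Q = −((8.314×318)/(2×96485))(-4.648) = 0.0637 V.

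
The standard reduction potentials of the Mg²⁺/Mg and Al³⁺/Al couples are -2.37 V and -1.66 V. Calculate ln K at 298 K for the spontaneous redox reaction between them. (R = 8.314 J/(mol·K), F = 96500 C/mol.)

E°_cell = -1.66 − (-2.37) = 0.71 V, with n = 6 electrons transferred.
At equilibrium E = 0, so the Nernst equation gives ln K = nFE°/RT = (6)(96500)(0.71)/((8.314)(298)) = 165.92.

ln K = 165.9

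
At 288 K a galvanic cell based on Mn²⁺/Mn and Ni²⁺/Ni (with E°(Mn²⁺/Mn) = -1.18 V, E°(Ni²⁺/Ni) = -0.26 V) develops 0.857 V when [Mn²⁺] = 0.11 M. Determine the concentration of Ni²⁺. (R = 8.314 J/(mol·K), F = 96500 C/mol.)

6.9 × 10^-4 M

From the Nernst equation, ln Q = nF(E° − E)/RT = 2×96500×(0.92 − 0.857)/(8.314×288) = 5.078, so Q = 160.
With Q = [Mn²⁺]/[Ni²⁺] and the known concentrations, [Ni²⁺] in the denominator gives [Ni²⁺] = 6.9 × 10^-4 M.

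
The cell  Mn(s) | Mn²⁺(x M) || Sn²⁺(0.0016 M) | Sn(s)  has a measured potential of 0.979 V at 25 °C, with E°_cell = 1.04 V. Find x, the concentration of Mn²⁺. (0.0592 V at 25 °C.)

From the Nernst equation, log Q = n(E° − E)/0.0592 = 2(1.04 − 0.979)/0.0592 = 2.061, so Q = 115.
With Q = [Mn²⁺]/[Sn²⁺] and the known concentrations, [Mn²⁺] in the numerator gives [Mn²⁺] = 0.18 M.

0.18 M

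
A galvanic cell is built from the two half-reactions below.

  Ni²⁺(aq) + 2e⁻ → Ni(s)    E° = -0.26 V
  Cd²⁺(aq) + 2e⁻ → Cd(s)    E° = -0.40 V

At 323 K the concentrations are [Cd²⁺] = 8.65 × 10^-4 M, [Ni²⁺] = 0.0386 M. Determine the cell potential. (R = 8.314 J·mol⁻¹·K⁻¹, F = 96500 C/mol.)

The Ni²⁺/Ni couple has the higher reduction potential and acts as the cathode, so E°_cell = -0.26 − (-0.40) = 0.14 V.
Balancing electrons gives n = 2; the reaction quotient is Q = [Cd²⁺]/[Ni²⁺] = 0.0224.
E = E° − (RT/nF) ln Q = 0.14 − (8.314×323)/(2×96500) × (-3.798) = 0.140 + 0.053 = 0.193 V.

0.193 V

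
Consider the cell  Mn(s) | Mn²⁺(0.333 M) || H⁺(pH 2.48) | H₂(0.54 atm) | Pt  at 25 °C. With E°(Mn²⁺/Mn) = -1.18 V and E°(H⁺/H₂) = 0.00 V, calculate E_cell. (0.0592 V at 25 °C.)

The hydrogen couple is the cathode, so E°_cell = 1.18 V; n = 2.
[H⁺] = 10^(−2.48) = 0.0033 M, and Q = [Mn²⁺]·P(H₂) / [H⁺]^2 = 1.64 × 10^4.
E = E° − (0.0592/2) log Q = 1.18 − (0.0592/2)(4.215) = 1.055 V.

1.06 V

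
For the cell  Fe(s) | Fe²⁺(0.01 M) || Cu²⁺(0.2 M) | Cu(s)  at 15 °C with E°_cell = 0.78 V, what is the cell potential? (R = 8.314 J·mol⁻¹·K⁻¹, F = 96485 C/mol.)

Balancing electrons gives n = 2; the reaction quotient is Q = [Fe²⁺]/[Cu²⁺] = 0.0500.
E = E° − (RT/nF) ln Q = 0.78 − (8.314×288)/(2×96485) × (-2.996) = 0.780 + 0.037 = 0.817 V.

0.817 V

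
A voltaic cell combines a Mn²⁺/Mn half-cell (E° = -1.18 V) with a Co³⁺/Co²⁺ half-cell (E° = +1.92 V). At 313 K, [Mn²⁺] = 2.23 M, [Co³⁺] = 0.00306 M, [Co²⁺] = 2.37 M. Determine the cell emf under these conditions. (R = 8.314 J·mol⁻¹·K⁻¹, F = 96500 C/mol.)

2.91 V

The Co³⁺/Co²⁺ couple has the higher reduction potential and acts as the cathode, so E°_cell = +1.92 − (-1.18) = 3.10 V.
Balancing electrons gives n = 2; the reaction quotient is Q = [Mn²⁺]·[Co²⁺]^2/[Co³⁺]^2 = 1.34 × 10^6.
E = E° − (RT/nF) ln Q = 3.10 − (8.314×313)/(2×96500) × (14.106) = 3.100 − 0.190 = 2.910 V.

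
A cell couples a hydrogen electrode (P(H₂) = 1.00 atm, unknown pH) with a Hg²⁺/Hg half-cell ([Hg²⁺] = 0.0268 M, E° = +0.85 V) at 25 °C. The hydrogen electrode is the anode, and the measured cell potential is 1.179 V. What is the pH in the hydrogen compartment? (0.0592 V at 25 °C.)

pH = 6.34

E°_cell = 0.85 V and n = 2.
log Q = n(E° − E)/0.0592 = 2×(0.85 − 1.179)/0.0592 = -11.115.
With Q = [H⁺]^2 / ([Hg²⁺]·P(H₂)), solving for [H⁺] gives log[H⁺] = -6.343, so pH = 6.34.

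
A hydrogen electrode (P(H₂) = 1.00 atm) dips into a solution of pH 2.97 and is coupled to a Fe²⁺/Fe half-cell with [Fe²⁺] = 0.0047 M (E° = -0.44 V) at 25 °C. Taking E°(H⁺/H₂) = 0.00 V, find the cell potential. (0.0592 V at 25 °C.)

The hydrogen couple is the cathode, so E°_cell = 0.44 V; n = 2.
[H⁺] = 10^(−2.97) = 0.0011 M, and Q = [Fe²⁺]·P(H₂) / [H⁺]^2 = 4090.
E = E° − (0.0592/2) log Q = 0.44 − (0.0592/2)(3.612) = 0.333 V.

0.33 V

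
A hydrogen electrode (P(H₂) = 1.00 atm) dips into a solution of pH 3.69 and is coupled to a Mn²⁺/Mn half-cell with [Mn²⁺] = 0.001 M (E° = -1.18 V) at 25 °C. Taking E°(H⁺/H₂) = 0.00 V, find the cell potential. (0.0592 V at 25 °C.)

The hydrogen couple is the cathode, so E°_cell = 1.18 V; n = 2.
[H⁺] = 10^(−3.69) = 2 × 10^-4 M, and Q = [Mn²⁺]·P(H₂) / [H⁺]^2 = 2.4 × 10^4.
E = E° − (0.0592/2) log Q = 1.18 − (0.0592/2)(4.380) = 1.050 V.

1.05 V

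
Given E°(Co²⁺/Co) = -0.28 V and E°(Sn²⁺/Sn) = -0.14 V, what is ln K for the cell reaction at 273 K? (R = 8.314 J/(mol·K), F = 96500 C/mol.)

ln K = 11.9

E°_cell = -0.14 − (-0.28) = 0.14 V, with n = 2 electrons transferred.
At equilibrium E = 0, so the Nernst equation gives ln K = nFE°/RT = (2)(96500)(0.14)/((8.314)(273)) = 11.90.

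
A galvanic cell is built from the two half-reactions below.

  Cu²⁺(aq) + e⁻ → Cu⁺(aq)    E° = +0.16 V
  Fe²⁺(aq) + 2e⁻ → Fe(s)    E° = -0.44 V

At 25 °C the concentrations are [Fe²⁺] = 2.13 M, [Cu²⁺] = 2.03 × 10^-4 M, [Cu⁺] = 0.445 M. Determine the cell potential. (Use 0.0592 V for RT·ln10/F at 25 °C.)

0.393 V

The Cu²⁺/Cu⁺ couple has the higher reduction potential and acts as the cathode, so E°_cell = +0.16 − (-0.44) = 0.60 V.
Balancing electrons gives n = 2; the reaction quotient is Q = [Fe²⁺]·[Cu⁺]^2/[Cu²⁺]^2 = 1.02 × 10^7.
At 25 °C, E = E° − (0.0592/n) log Q = 0.60 − (0.0592/2)(7.010) = 0.600 − 0.207 = 0.393 V.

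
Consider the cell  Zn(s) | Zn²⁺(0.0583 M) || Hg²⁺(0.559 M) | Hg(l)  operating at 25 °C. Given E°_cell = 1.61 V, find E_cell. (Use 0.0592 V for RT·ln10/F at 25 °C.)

1.64 V

Balancing electrons gives n = 2; the reaction quotient is Q = [Zn²⁺]/[Hg²⁺] = 0.104.
At 25 °C, E = E° − (0.0592/n) log Q = 1.61 − (0.0592/2)(-0.982) = 1.610 + 0.029 = 1.639 V.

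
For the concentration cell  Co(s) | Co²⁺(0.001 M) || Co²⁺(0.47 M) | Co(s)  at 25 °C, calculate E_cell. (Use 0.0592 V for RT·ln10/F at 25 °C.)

0.079 V

Both half-cells are Co²⁺/Co, so E°_cell = 0. The concentrated side is the cathode; the cell reaction moves Co²⁺ from high to low concentration with n = 2.
Q = [Co²⁺]_dilute/[Co²⁺]_conc = 0.001/0.47 = 0.00213.
E = 0 − (0.0592/2) log Q = −(0.0592/2)(-2.672) = 0.0791 V.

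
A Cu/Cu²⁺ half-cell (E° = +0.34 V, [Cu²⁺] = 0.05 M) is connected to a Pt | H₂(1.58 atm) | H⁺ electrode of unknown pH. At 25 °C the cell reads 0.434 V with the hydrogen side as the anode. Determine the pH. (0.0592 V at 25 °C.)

E°_cell = 0.34 V and n = 2.
log Q = n(E° − E)/0.0592 = 2×(0.34 − 0.434)/0.0592 = -3.176.
With Q = [H⁺]^2 / ([Cu²⁺]·P(H₂)), solving for [H⁺] gives log[H⁺] = -2.139, so pH = 2.14.

pH = 2.14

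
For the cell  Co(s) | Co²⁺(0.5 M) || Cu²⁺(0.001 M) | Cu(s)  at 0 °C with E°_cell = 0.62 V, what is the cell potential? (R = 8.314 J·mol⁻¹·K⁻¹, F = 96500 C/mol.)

Balancing electrons gives n = 2; the reaction quotient is Q = [Co²⁺]/[Cu²⁺] = 500.
E = E° − (RT/nF) ln Q = 0.62 − (8.314×273)/(2×96500) × (6.215) = 0.620 − 0.073 = 0.547 V.

0.547 V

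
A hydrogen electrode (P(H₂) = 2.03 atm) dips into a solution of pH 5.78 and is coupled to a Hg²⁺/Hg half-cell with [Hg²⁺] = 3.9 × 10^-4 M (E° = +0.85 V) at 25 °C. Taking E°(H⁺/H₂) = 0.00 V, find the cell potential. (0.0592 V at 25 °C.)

1.10 V

The Hg²⁺/Hg couple is the cathode, so E°_cell = 0.85 V; n = 2.
[H⁺] = 10^(−5.78) = 1.7 × 10^-6 M, and Q = [H⁺]^2 / ([Hg²⁺]·P(H₂)) = 3.48 × 10^-9.
E = E° − (0.0592/2) log Q = 0.85 − (0.0592/2)(-8.459) = 1.100 V.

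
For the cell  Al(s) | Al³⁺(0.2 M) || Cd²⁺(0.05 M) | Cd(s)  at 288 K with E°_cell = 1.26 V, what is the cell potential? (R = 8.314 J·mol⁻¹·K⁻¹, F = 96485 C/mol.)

Balancing electrons gives n = 6; the reaction quotient is Q = [Al³⁺]^2/[Cd²⁺]^3 = 320.
E = E° − (RT/nF) ln Q = 1.26 − (8.314×288)/(6×96485) × (5.768) = 1.260 − 0.024 = 1.236 V.

1.24 V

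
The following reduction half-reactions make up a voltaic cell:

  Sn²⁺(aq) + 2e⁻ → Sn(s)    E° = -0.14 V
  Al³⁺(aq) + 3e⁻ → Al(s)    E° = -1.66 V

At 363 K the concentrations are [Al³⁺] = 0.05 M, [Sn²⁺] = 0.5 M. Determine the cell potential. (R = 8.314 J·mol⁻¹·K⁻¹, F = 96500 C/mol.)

The Sn²⁺/Sn couple has the higher reduction potential and acts as the cathode, so E°_cell = -0.14 − (-1.66) = 1.52 V.
Balancing electrons gives n = 6; the reaction quotient is Q = [Al³⁺]^2/[Sn²⁺]^3 = 0.0200.
E = E° − (RT/nF) ln Q = 1.52 − (8.314×363)/(6×96500) × (-3.912) = 1.520 + 0.020 = 1.540 V.

1.54 V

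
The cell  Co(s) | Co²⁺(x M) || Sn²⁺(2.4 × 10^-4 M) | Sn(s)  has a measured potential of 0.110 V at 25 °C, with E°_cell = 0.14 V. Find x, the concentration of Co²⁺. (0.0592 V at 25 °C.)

From the Nernst equation, log Q = n(E° − E)/0.0592 = 2(0.14 − 0.110)/0.0592 = 1.014, so Q = 10.3.
With Q = [Co²⁺]/[Sn²⁺] and the known concentrations, [Co²⁺] in the numerator gives [Co²⁺] = 0.0025 M.

0.0025 M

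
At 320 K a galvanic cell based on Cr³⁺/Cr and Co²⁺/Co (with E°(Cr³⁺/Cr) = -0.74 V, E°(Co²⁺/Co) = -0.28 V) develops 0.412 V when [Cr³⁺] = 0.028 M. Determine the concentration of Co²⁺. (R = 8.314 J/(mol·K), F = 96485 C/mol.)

0.0028 M

From the Nernst equation, ln Q = nF(E° − E)/RT = 6×96485×(0.46 − 0.412)/(8.314×320) = 10.445, so Q = 3.44 × 10^4.
With Q = [Cr³⁺]^2/[Co²⁺]^3 and the known concentrations, [Co²⁺]^3 in the denominator gives [Co²⁺] = 0.0028 M.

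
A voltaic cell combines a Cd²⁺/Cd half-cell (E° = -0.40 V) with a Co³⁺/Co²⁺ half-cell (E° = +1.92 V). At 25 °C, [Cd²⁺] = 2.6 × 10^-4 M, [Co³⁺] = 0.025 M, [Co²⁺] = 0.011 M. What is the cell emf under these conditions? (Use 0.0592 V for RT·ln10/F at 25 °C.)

2.45 V

The Co³⁺/Co²⁺ couple has the higher reduction potential and acts as the cathode, so E°_cell = +1.92 − (-0.40) = 2.32 V.
Balancing electrons gives n = 2; the reaction quotient is Q = [Cd²⁺]·[Co²⁺]^2/[Co³⁺]^2 = 5.03 × 10^-5.
At 25 °C, E = E° − (0.0592/n) log Q = 2.32 − (0.0592/2)(-4.298) = 2.320 + 0.127 = 2.447 V.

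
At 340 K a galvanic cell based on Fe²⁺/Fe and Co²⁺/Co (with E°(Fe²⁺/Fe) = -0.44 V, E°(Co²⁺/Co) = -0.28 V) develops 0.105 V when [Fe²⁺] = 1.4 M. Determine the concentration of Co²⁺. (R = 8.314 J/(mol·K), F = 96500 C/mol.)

0.033 M

From the Nernst equation, ln Q = nF(E° − E)/RT = 2×96500×(0.16 − 0.105)/(8.314×340) = 3.755, so Q = 42.7.
With Q = [Fe²⁺]/[Co²⁺] and the known concentrations, [Co²⁺] in the denominator gives [Co²⁺] = 0.033 M.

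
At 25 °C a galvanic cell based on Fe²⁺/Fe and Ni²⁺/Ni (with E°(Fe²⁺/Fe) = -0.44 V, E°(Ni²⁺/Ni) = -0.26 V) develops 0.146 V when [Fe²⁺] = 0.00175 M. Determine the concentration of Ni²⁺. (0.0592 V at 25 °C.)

From the Nernst equation, log Q = n(E° − E)/0.0592 = 2(0.18 − 0.146)/0.0592 = 1.149, so Q = 14.1.
With Q = [Fe²⁺]/[Ni²⁺] and the known concentrations, [Ni²⁺] in the denominator gives [Ni²⁺] = 1.2 × 10^-4 M.

1.2 × 10^-4 M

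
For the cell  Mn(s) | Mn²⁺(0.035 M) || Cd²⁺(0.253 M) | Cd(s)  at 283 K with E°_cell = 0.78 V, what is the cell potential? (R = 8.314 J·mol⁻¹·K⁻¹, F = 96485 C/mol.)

0.804 V

Balancing electrons gives n = 2; the reaction quotient is Q = [Mn²⁺]/[Cd²⁺] = 0.138.
E = E° − (RT/nF) ln Q = 0.78 − (8.314×283)/(2×96485) × (-1.978) = 0.780 + 0.024 = 0.804 V.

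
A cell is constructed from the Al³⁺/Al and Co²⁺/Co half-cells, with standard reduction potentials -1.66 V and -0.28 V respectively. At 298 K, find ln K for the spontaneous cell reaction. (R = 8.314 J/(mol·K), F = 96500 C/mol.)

ln K = 322.5

E°_cell = -0.28 − (-1.66) = 1.38 V, with n = 6 electrons transferred.
At equilibrium E = 0, so the Nernst equation gives ln K = nFE°/RT = (6)(96500)(1.38)/((8.314)(298)) = 322.50.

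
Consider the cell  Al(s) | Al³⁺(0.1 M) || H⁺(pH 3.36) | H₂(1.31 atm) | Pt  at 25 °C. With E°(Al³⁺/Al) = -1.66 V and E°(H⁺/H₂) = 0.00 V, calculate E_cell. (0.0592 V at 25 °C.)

1.48 V

The hydrogen couple is the cathode, so E°_cell = 1.66 V; n = 6.
[H⁺] = 10^(−3.36) = 4.4 × 10^-4 M, and Q = [Al³⁺]^2·P(H₂)^3 / [H⁺]^6 = 3.25 × 10^18.
E = E° − (0.0592/6) log Q = 1.66 − (0.0592/6)(18.512) = 1.477 V.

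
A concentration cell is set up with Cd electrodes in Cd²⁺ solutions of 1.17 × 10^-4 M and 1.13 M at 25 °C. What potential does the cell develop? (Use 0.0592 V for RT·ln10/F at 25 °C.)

0.12 V

Both half-cells are Cd²⁺/Cd, so E°_cell = 0. The concentrated side is the cathode; the cell reaction moves Cd²⁺ from high to low concentration with n = 2.
Q = [Cd²⁺]_dilute/[Cd²⁺]_conc = 1.17 × 10^-4/1.13 = 1.04 × 10^-4.
E = 0 − (0.0592/2) log Q = −(0.0592/2)(-3.985) = 0.1180 V.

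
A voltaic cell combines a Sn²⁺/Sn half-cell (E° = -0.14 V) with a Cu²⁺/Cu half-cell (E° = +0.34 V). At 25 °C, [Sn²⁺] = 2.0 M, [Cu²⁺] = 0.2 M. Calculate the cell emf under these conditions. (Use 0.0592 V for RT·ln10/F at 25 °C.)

0.450 V

The Cu²⁺/Cu couple has the higher reduction potential and acts as the cathode, so E°_cell = +0.34 − (-0.14) = 0.48 V.
Balancing electrons gives n = 2; the reaction quotient is Q = [Sn²⁺]/[Cu²⁺] = 10.0.
At 25 °C, E = E° − (0.0592/n) log Q = 0.48 − (0.0592/2)(1.000) = 0.480 − 0.030 = 0.450 V.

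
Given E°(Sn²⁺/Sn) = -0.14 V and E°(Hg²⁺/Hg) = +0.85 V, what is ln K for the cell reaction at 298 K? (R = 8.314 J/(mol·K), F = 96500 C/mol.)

ln K = 77.1

E°_cell = +0.85 − (-0.14) = 0.99 V, with n = 2 electrons transferred.
At equilibrium E = 0, so the Nernst equation gives ln K = nFE°/RT = (2)(96500)(0.99)/((8.314)(298)) = 77.12.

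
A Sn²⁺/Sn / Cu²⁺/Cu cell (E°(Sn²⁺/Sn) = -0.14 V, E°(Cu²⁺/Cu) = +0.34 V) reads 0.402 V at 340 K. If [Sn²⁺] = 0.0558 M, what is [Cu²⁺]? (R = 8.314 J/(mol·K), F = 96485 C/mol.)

2.7 × 10^-4 M

From the Nernst equation, ln Q = nF(E° − E)/RT = 2×96485×(0.48 − 0.402)/(8.314×340) = 5.325, so Q = 205.
With Q = [Sn²⁺]/[Cu²⁺] and the known concentrations, [Cu²⁺] in the denominator gives [Cu²⁺] = 2.7 × 10^-4 M.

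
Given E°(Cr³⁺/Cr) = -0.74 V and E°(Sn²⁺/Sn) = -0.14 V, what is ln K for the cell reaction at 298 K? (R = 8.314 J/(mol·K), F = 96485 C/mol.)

ln K = 140.2

E°_cell = -0.14 − (-0.74) = 0.60 V, with n = 6 electrons transferred.
At equilibrium E = 0, so the Nernst equation gives ln K = nFE°/RT = (6)(96485)(0.60)/((8.314)(298)) = 140.20.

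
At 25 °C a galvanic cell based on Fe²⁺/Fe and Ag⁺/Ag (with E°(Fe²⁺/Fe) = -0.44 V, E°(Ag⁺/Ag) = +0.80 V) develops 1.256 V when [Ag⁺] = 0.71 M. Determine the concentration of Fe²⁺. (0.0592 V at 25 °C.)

0.15 M

From the Nernst equation, log Q = n(E° − E)/0.0592 = 2(1.24 − 1.256)/0.0592 = -0.541, so Q = 0.288.
With Q = [Fe²⁺]/[Ag⁺]^2 and the known concentrations, [Fe²⁺] in the numerator gives [Fe²⁺] = 0.15 M.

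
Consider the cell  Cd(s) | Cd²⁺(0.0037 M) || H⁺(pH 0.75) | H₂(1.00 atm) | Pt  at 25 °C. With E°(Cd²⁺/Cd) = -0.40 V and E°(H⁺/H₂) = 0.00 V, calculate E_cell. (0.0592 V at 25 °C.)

0.43 V

The hydrogen couple is the cathode, so E°_cell = 0.40 V; n = 2.
[H⁺] = 10^(−0.75) = 0.18 M, and Q = [Cd²⁺]·P(H₂) / [H⁺]^2 = 0.117.
E = E° − (0.0592/2) log Q = 0.40 − (0.0592/2)(-0.932) = 0.428 V.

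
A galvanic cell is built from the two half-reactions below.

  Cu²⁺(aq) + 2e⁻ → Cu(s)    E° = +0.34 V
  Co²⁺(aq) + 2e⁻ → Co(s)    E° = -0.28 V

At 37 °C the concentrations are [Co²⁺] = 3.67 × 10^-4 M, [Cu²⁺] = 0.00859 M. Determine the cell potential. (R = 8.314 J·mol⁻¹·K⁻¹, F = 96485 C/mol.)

0.662 V

The Cu²⁺/Cu couple has the higher reduction potential and acts as the cathode, so E°_cell = +0.34 − (-0.28) = 0.62 V.
Balancing electrons gives n = 2; the reaction quotient is Q = [Co²⁺]/[Cu²⁺] = 0.0427.
E = E° − (RT/nF) ln Q = 0.62 − (8.314×310)/(2×96485) × (-3.153) = 0.620 + 0.042 = 0.662 V.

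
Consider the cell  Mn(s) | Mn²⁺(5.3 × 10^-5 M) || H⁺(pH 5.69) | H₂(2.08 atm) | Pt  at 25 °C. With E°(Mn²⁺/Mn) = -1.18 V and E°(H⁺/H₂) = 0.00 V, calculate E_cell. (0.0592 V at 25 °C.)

The hydrogen couple is the cathode, so E°_cell = 1.18 V; n = 2.
[H⁺] = 10^(−5.69) = 2 × 10^-6 M, and Q = [Mn²⁺]·P(H₂) / [H⁺]^2 = 2.64 × 10^7.
E = E° − (0.0592/2) log Q = 1.18 − (0.0592/2)(7.422) = 0.960 V.

0.96 V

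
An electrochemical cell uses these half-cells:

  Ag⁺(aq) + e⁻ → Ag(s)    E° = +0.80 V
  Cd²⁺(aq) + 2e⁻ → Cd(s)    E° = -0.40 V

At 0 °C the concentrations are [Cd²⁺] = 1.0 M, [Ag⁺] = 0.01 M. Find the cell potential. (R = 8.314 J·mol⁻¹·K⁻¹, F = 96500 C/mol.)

1.09 V

The Ag⁺/Ag couple has the higher reduction potential and acts as the cathode, so E°_cell = +0.80 − (-0.40) = 1.20 V.
Balancing electrons gives n = 2; the reaction quotient is Q = [Cd²⁺]/[Ag⁺]^2 = 1 × 10^4.
E = E° − (RT/nF) ln Q = 1.20 − (8.314×273)/(2×96500) × (9.210) = 1.200 − 0.108 = 1.092 V.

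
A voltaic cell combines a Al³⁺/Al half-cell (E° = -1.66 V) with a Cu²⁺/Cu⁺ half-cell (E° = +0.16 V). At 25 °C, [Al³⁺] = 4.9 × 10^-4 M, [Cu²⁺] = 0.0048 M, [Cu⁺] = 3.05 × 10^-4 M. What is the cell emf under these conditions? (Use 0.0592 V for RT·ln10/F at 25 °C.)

The Cu²⁺/Cu⁺ couple has the higher reduction potential and acts as the cathode, so E°_cell = +0.16 − (-1.66) = 1.82 V.
Balancing electrons gives n = 3; the reaction quotient is Q = [Al³⁺]·[Cu⁺]^3/[Cu²⁺]^3 = 1.26 × 10^-7.
At 25 °C, E = E° − (0.0592/n) log Q = 1.82 − (0.0592/3)(-6.901) = 1.820 + 0.136 = 1.956 V.

1.96 V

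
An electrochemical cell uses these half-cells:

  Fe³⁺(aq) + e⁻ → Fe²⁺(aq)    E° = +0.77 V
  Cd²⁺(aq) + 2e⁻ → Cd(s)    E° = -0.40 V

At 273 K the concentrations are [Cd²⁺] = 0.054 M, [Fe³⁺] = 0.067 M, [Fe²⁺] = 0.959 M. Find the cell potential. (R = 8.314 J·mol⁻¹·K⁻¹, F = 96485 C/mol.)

The Fe³⁺/Fe²⁺ couple has the higher reduction potential and acts as the cathode, so E°_cell = +0.77 − (-0.40) = 1.17 V.
Balancing electrons gives n = 2; the reaction quotient is Q = [Cd²⁺]·[Fe²⁺]^2/[Fe³⁺]^2 = 11.1.
E = E° − (RT/nF) ln Q = 1.17 − (8.314×273)/(2×96485) × (2.404) = 1.170 − 0.028 = 1.142 V.

1.14 V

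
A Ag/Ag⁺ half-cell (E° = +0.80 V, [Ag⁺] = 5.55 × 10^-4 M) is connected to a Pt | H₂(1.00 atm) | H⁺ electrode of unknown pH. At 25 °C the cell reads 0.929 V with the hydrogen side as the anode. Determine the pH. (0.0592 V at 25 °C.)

E°_cell = 0.80 V and n = 2.
log Q = n(E° − E)/0.0592 = 2×(0.80 − 0.929)/0.0592 = -4.358.
With Q = [H⁺]^2 / ([Ag⁺]^2·P(H₂)), solving for [H⁺] gives log[H⁺] = -5.435, so pH = 5.43.

pH = 5.43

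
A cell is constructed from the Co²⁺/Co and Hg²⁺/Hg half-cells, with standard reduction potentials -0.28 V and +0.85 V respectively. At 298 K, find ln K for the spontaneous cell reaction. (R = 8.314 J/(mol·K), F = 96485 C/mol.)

ln K = 88.0

E°_cell = +0.85 − (-0.28) = 1.13 V, with n = 2 electrons transferred.
At equilibrium E = 0, so the Nernst equation gives ln K = nFE°/RT = (2)(96485)(1.13)/((8.314)(298)) = 88.01.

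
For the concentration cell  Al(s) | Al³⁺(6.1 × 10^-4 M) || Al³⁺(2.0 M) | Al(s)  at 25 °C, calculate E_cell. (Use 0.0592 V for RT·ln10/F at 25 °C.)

Both half-cells are Al³⁺/Al, so E°_cell = 0. The concentrated side is the cathode; the cell reaction moves Al³⁺ from high to low concentration with n = 3.
Q = [Al³⁺]_dilute/[Al³⁺]_conc = 6.1 × 10^-4/2.0 = 3.05 × 10^-4.
E = 0 − (0.0592/3) log Q = −(0.0592/3)(-3.516) = 0.0694 V.

0.069 V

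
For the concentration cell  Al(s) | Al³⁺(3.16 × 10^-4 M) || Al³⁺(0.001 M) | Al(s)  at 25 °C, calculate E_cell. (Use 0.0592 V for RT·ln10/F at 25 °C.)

Both half-cells are Al³⁺/Al, so E°_cell = 0. The concentrated side is the cathode; the cell reaction moves Al³⁺ from high to low concentration with n = 3.
Q = [Al³⁺]_dilute/[Al³⁺]_conc = 3.16 × 10^-4/0.001 = 0.316.
E = 0 − (0.0592/3) log Q = −(0.0592/3)(-0.500) = 0.0099 V.

0.010 V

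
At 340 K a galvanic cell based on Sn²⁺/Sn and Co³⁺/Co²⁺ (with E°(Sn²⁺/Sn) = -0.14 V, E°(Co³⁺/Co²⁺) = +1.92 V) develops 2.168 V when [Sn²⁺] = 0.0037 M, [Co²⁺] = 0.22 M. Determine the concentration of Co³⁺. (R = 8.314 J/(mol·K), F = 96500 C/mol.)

0.53 M

From the Nernst equation, ln Q = nF(E° − E)/RT = 2×96500×(2.06 − 2.168)/(8.314×340) = -7.374, so Q = 6.27 × 10^-4.
With Q = [Sn²⁺]·[Co²⁺]^2/[Co³⁺]^2 and the known concentrations, [Co³⁺]^2 in the denominator gives [Co³⁺] = 0.53 M.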